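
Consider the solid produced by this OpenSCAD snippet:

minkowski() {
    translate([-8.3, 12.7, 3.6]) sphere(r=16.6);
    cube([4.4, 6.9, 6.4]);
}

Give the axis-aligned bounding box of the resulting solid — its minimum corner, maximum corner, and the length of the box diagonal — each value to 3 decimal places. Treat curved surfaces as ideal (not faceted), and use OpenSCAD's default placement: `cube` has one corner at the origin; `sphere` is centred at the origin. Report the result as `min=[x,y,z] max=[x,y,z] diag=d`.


A = translate([-8.3, 12.7, 3.6]) sphere(r=16.6) → bbox [-24.9,-3.9,-13] .. [8.3,29.3,20.2]
B = cube([4.4, 6.9, 6.4]) → bbox [0,0,0] .. [4.4,6.9,6.4]
lo = A.lo+B.lo = [-24.9+0, -3.9+0, -13+0] = [-24.900,-3.900,-13.000]
hi = A.hi+B.hi = [8.3+4.4, 29.3+6.9, 20.2+6.4] = [12.700,36.200,26.600]
diag = √(37.6²+40.1²+39.6²) = √4589.93 = 67.749

min=[-24.900,-3.900,-13.000] max=[12.700,36.200,26.600] diag=67.749


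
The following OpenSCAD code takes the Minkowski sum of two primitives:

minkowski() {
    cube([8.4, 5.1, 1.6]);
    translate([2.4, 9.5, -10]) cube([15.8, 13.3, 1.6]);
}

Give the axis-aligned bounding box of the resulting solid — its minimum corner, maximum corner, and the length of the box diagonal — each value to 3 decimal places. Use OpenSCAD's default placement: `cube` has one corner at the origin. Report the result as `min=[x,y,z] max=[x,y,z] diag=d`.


A = translate([2.4, 9.5, -10]) cube([15.8, 13.3, 1.6]) → bbox [2.4,9.5,-10] .. [18.2,22.8,-8.4]
B = cube([8.4, 5.1, 1.6]) → bbox [0,0,0] .. [8.4,5.1,1.6]
lo = A.lo+B.lo = [2.4+0, 9.5+0, -10+0] = [2.400,9.500,-10.000]
hi = A.hi+B.hi = [18.2+8.4, 22.8+5.1, -8.4+1.6] = [26.600,27.900,-6.800]
diag = √(24.2²+18.4²+3.2²) = √934.44 = 30.569

min=[2.400,9.500,-10.000] max=[26.600,27.900,-6.800] diag=30.569


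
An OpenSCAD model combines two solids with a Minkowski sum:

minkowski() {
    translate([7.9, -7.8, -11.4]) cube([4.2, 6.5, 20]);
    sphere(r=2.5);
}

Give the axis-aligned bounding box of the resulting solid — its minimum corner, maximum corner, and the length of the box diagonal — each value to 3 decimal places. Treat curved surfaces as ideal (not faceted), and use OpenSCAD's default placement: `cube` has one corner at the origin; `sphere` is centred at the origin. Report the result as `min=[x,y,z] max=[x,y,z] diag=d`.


min=[5.400,-10.300,-13.900] max=[14.600,1.200,11.100] diag=29.015

A = translate([7.9, -7.8, -11.4]) cube([4.2, 6.5, 20]) → bbox [7.9,-7.8,-11.4] .. [12.1,-1.3,8.6]
B = sphere(r=2.5) → bbox [-2.5,-2.5,-2.5] .. [2.5,2.5,2.5]
lo = A.lo+B.lo = [7.9-2.5, -7.8-2.5, -11.4-2.5] = [5.400,-10.300,-13.900]
hi = A.hi+B.hi = [12.1+2.5, -1.3+2.5, 8.6+2.5] = [14.600,1.200,11.100]
diag = √(9.2²+11.5²+25²) = √841.89 = 29.015


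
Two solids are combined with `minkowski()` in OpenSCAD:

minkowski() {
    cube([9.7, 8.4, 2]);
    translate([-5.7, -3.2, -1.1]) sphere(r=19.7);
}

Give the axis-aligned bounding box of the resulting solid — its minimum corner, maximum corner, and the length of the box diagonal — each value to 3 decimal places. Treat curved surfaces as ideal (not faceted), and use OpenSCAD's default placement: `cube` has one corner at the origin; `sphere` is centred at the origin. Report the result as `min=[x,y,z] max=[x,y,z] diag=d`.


A = translate([-5.7, -3.2, -1.1]) sphere(r=19.7) → bbox [-25.4,-22.9,-20.8] .. [14,16.5,18.6]
B = cube([9.7, 8.4, 2]) → bbox [0,0,0] .. [9.7,8.4,2]
lo = A.lo+B.lo = [-25.4+0, -22.9+0, -20.8+0] = [-25.400,-22.900,-20.800]
hi = A.hi+B.hi = [14+9.7, 16.5+8.4, 18.6+2] = [23.700,24.900,20.600]
diag = √(49.1²+47.8²+41.4²) = √6409.61 = 80.060

min=[-25.400,-22.900,-20.800] max=[23.700,24.900,20.600] diag=80.060


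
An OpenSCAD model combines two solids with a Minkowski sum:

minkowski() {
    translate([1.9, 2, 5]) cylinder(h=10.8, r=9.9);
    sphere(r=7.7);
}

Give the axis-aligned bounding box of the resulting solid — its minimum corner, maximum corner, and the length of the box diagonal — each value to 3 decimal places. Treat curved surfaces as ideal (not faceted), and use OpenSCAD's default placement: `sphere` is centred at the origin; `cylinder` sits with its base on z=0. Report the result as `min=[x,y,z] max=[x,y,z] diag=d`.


A = translate([1.9, 2, 5]) cylinder(h=10.8, r=9.9) → bbox [-8,-7.9,5] .. [11.8,11.9,15.8]
B = sphere(r=7.7) → bbox [-7.7,-7.7,-7.7] .. [7.7,7.7,7.7]
lo = A.lo+B.lo = [-8-7.7, -7.9-7.7, 5-7.7] = [-15.700,-15.600,-2.700]
hi = A.hi+B.hi = [11.8+7.7, 11.9+7.7, 15.8+7.7] = [19.500,19.600,23.500]
diag = √(35.2²+35.2²+26.2²) = √3164.52 = 56.254

min=[-15.700,-15.600,-2.700] max=[19.500,19.600,23.500] diag=56.254


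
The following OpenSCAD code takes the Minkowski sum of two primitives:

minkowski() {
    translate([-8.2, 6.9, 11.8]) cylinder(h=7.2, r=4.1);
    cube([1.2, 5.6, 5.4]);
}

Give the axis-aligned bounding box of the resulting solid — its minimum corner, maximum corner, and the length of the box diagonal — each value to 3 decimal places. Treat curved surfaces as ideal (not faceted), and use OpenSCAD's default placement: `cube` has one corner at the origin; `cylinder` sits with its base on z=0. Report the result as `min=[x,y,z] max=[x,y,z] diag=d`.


min=[-12.300,2.800,11.800] max=[-2.900,16.600,24.400] diag=20.918

A = translate([-8.2, 6.9, 11.8]) cylinder(h=7.2, r=4.1) → bbox [-12.3,2.8,11.8] .. [-4.1,11,19]
B = cube([1.2, 5.6, 5.4]) → bbox [0,0,0] .. [1.2,5.6,5.4]
lo = A.lo+B.lo = [-12.3+0, 2.8+0, 11.8+0] = [-12.300,2.800,11.800]
hi = A.hi+B.hi = [-4.1+1.2, 11+5.6, 19+5.4] = [-2.900,16.600,24.400]
diag = √(9.4²+13.8²+12.6²) = √437.56 = 20.918


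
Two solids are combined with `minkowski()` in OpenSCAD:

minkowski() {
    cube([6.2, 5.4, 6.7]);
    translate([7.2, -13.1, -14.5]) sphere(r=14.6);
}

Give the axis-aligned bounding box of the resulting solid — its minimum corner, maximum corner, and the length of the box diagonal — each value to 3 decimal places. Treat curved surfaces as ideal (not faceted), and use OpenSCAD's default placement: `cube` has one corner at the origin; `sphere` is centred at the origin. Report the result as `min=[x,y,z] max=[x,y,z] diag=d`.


min=[-7.400,-27.700,-29.100] max=[28.000,6.900,6.800] diag=61.148

A = translate([7.2, -13.1, -14.5]) sphere(r=14.6) → bbox [-7.4,-27.7,-29.1] .. [21.8,1.5,0.1]
B = cube([6.2, 5.4, 6.7]) → bbox [0,0,0] .. [6.2,5.4,6.7]
lo = A.lo+B.lo = [-7.4+0, -27.7+0, -29.1+0] = [-7.400,-27.700,-29.100]
hi = A.hi+B.hi = [21.8+6.2, 1.5+5.4, 0.1+6.7] = [28.000,6.900,6.800]
diag = √(35.4²+34.6²+35.9²) = √3739.13 = 61.148


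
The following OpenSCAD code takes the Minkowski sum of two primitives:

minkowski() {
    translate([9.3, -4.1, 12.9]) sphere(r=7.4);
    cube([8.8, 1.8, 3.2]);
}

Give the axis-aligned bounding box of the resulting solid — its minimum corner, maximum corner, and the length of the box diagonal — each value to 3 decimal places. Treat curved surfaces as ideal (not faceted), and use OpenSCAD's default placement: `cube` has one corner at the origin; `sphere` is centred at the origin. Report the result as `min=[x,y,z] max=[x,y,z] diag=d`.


min=[1.900,-11.500,5.500] max=[25.500,5.100,23.500] diag=34.008

A = translate([9.3, -4.1, 12.9]) sphere(r=7.4) → bbox [1.9,-11.5,5.5] .. [16.7,3.3,20.3]
B = cube([8.8, 1.8, 3.2]) → bbox [0,0,0] .. [8.8,1.8,3.2]
lo = A.lo+B.lo = [1.9+0, -11.5+0, 5.5+0] = [1.900,-11.500,5.500]
hi = A.hi+B.hi = [16.7+8.8, 3.3+1.8, 20.3+3.2] = [25.500,5.100,23.500]
diag = √(23.6²+16.6²+18²) = √1156.52 = 34.008


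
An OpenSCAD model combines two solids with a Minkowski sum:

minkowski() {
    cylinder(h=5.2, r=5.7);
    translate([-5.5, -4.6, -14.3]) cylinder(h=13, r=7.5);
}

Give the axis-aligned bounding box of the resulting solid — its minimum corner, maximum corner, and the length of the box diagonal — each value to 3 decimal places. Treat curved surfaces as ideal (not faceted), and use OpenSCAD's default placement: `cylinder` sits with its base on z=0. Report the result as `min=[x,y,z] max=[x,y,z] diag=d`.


A = translate([-5.5, -4.6, -14.3]) cylinder(h=13, r=7.5) → bbox [-13,-12.1,-14.3] .. [2,2.9,-1.3]
B = cylinder(h=5.2, r=5.7) → bbox [-5.7,-5.7,0] .. [5.7,5.7,5.2]
lo = A.lo+B.lo = [-13-5.7, -12.1-5.7, -14.3+0] = [-18.700,-17.800,-14.300]
hi = A.hi+B.hi = [2+5.7, 2.9+5.7, -1.3+5.2] = [7.700,8.600,3.900]
diag = √(26.4²+26.4²+18.2²) = √1725.16 = 41.535

min=[-18.700,-17.800,-14.300] max=[7.700,8.600,3.900] diag=41.535


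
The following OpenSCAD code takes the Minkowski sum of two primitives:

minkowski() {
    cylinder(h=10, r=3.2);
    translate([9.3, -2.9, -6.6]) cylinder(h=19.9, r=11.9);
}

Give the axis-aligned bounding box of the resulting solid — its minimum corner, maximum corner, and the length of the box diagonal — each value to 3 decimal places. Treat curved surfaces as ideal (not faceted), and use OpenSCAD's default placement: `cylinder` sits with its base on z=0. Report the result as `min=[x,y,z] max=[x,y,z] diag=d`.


min=[-5.800,-18.000,-6.600] max=[24.400,12.200,23.300] diag=52.135

A = translate([9.3, -2.9, -6.6]) cylinder(h=19.9, r=11.9) → bbox [-2.6,-14.8,-6.6] .. [21.2,9,13.3]
B = cylinder(h=10, r=3.2) → bbox [-3.2,-3.2,0] .. [3.2,3.2,10]
lo = A.lo+B.lo = [-2.6-3.2, -14.8-3.2, -6.6+0] = [-5.800,-18.000,-6.600]
hi = A.hi+B.hi = [21.2+3.2, 9+3.2, 13.3+10] = [24.400,12.200,23.300]
diag = √(30.2²+30.2²+29.9²) = √2718.09 = 52.135


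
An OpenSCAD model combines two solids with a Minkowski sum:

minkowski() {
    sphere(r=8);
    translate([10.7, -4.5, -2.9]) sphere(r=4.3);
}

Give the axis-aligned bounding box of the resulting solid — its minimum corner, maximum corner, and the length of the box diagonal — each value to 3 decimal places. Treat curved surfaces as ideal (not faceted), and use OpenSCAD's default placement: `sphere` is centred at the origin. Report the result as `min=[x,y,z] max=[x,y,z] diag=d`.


A = translate([10.7, -4.5, -2.9]) sphere(r=4.3) → bbox [6.4,-8.8,-7.2] .. [15,-0.2,1.4]
B = sphere(r=8) → bbox [-8,-8,-8] .. [8,8,8]
lo = A.lo+B.lo = [6.4-8, -8.8-8, -7.2-8] = [-1.600,-16.800,-15.200]
hi = A.hi+B.hi = [15+8, -0.2+8, 1.4+8] = [23.000,7.800,9.400]
diag = √(24.6²+24.6²+24.6²) = √1815.48 = 42.608

min=[-1.600,-16.800,-15.200] max=[23.000,7.800,9.400] diag=42.608


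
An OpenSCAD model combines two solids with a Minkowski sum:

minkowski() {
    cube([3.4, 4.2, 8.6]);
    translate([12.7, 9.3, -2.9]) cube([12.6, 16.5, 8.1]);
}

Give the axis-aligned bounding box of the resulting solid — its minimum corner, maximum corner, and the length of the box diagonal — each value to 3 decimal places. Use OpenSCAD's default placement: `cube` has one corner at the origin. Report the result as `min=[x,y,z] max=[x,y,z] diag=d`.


min=[12.700,9.300,-2.900] max=[28.700,30.000,13.800] diag=31.038

A = translate([12.7, 9.3, -2.9]) cube([12.6, 16.5, 8.1]) → bbox [12.7,9.3,-2.9] .. [25.3,25.8,5.2]
B = cube([3.4, 4.2, 8.6]) → bbox [0,0,0] .. [3.4,4.2,8.6]
lo = A.lo+B.lo = [12.7+0, 9.3+0, -2.9+0] = [12.700,9.300,-2.900]
hi = A.hi+B.hi = [25.3+3.4, 25.8+4.2, 5.2+8.6] = [28.700,30.000,13.800]
diag = √(16²+20.7²+16.7²) = √963.38 = 31.038


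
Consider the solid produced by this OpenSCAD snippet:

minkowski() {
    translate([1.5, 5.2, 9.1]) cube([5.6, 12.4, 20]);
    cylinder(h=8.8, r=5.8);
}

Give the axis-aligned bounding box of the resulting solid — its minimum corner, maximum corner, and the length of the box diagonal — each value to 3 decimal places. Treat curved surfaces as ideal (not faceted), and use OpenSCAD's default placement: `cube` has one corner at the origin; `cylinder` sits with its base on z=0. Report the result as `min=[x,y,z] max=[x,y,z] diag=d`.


A = translate([1.5, 5.2, 9.1]) cube([5.6, 12.4, 20]) → bbox [1.5,5.2,9.1] .. [7.1,17.6,29.1]
B = cylinder(h=8.8, r=5.8) → bbox [-5.8,-5.8,0] .. [5.8,5.8,8.8]
lo = A.lo+B.lo = [1.5-5.8, 5.2-5.8, 9.1+0] = [-4.300,-0.600,9.100]
hi = A.hi+B.hi = [7.1+5.8, 17.6+5.8, 29.1+8.8] = [12.900,23.400,37.900]
diag = √(17.2²+24²+28.8²) = √1701.28 = 41.247

min=[-4.300,-0.600,9.100] max=[12.900,23.400,37.900] diag=41.247


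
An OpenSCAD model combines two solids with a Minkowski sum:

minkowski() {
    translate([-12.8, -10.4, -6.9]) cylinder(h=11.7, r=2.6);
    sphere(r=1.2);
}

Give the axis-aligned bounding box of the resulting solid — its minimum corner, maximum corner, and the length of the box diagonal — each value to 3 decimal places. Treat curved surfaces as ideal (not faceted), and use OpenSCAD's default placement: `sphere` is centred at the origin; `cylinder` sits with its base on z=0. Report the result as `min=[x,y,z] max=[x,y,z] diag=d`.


min=[-16.600,-14.200,-8.100] max=[-9.000,-6.600,6.000] diag=17.729

A = translate([-12.8, -10.4, -6.9]) cylinder(h=11.7, r=2.6) → bbox [-15.4,-13,-6.9] .. [-10.2,-7.8,4.8]
B = sphere(r=1.2) → bbox [-1.2,-1.2,-1.2] .. [1.2,1.2,1.2]
lo = A.lo+B.lo = [-15.4-1.2, -13-1.2, -6.9-1.2] = [-16.600,-14.200,-8.100]
hi = A.hi+B.hi = [-10.2+1.2, -7.8+1.2, 4.8+1.2] = [-9.000,-6.600,6.000]
diag = √(7.6²+7.6²+14.1²) = √314.33 = 17.729


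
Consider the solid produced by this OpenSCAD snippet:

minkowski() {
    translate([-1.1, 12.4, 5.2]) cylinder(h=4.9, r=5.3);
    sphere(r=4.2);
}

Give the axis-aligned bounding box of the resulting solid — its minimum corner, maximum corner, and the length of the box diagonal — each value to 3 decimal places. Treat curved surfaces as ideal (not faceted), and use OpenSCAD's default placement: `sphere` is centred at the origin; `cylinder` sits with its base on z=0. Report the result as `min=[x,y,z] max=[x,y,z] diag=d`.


A = translate([-1.1, 12.4, 5.2]) cylinder(h=4.9, r=5.3) → bbox [-6.4,7.1,5.2] .. [4.2,17.7,10.1]
B = sphere(r=4.2) → bbox [-4.2,-4.2,-4.2] .. [4.2,4.2,4.2]
lo = A.lo+B.lo = [-6.4-4.2, 7.1-4.2, 5.2-4.2] = [-10.600,2.900,1.000]
hi = A.hi+B.hi = [4.2+4.2, 17.7+4.2, 10.1+4.2] = [8.400,21.900,14.300]
diag = √(19²+19²+13.3²) = √898.89 = 29.981

min=[-10.600,2.900,1.000] max=[8.400,21.900,14.300] diag=29.981


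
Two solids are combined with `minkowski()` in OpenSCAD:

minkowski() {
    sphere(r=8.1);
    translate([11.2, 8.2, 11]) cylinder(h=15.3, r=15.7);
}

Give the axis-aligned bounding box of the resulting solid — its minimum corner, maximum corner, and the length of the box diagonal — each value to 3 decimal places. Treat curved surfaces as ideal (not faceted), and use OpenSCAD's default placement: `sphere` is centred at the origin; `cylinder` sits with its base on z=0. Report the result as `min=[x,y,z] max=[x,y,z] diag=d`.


min=[-12.600,-15.600,2.900] max=[35.000,32.000,34.400] diag=74.322

A = translate([11.2, 8.2, 11]) cylinder(h=15.3, r=15.7) → bbox [-4.5,-7.5,11] .. [26.9,23.9,26.3]
B = sphere(r=8.1) → bbox [-8.1,-8.1,-8.1] .. [8.1,8.1,8.1]
lo = A.lo+B.lo = [-4.5-8.1, -7.5-8.1, 11-8.1] = [-12.600,-15.600,2.900]
hi = A.hi+B.hi = [26.9+8.1, 23.9+8.1, 26.3+8.1] = [35.000,32.000,34.400]
diag = √(47.6²+47.6²+31.5²) = √5523.77 = 74.322


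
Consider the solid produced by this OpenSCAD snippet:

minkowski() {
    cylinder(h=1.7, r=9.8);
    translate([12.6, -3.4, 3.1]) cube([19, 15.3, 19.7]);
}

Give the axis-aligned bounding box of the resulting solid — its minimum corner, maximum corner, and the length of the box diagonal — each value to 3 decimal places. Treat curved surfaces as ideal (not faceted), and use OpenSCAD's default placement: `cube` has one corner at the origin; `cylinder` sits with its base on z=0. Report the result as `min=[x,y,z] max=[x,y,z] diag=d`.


min=[2.800,-13.200,3.100] max=[41.400,21.700,24.500] diag=56.267

A = translate([12.6, -3.4, 3.1]) cube([19, 15.3, 19.7]) → bbox [12.6,-3.4,3.1] .. [31.6,11.9,22.8]
B = cylinder(h=1.7, r=9.8) → bbox [-9.8,-9.8,0] .. [9.8,9.8,1.7]
lo = A.lo+B.lo = [12.6-9.8, -3.4-9.8, 3.1+0] = [2.800,-13.200,3.100]
hi = A.hi+B.hi = [31.6+9.8, 11.9+9.8, 22.8+1.7] = [41.400,21.700,24.500]
diag = √(38.6²+34.9²+21.4²) = √3165.93 = 56.267


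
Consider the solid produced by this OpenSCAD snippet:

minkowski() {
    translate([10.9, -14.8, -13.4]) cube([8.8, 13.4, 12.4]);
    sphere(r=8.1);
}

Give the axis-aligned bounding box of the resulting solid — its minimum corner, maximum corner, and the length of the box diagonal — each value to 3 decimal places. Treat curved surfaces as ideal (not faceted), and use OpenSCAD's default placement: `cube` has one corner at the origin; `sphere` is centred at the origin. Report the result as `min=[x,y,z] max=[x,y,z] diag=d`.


min=[2.800,-22.900,-21.500] max=[27.800,6.700,7.100] diag=48.157

A = translate([10.9, -14.8, -13.4]) cube([8.8, 13.4, 12.4]) → bbox [10.9,-14.8,-13.4] .. [19.7,-1.4,-1]
B = sphere(r=8.1) → bbox [-8.1,-8.1,-8.1] .. [8.1,8.1,8.1]
lo = A.lo+B.lo = [10.9-8.1, -14.8-8.1, -13.4-8.1] = [2.800,-22.900,-21.500]
hi = A.hi+B.hi = [19.7+8.1, -1.4+8.1, -1+8.1] = [27.800,6.700,7.100]
diag = √(25²+29.6²+28.6²) = √2319.12 = 48.157


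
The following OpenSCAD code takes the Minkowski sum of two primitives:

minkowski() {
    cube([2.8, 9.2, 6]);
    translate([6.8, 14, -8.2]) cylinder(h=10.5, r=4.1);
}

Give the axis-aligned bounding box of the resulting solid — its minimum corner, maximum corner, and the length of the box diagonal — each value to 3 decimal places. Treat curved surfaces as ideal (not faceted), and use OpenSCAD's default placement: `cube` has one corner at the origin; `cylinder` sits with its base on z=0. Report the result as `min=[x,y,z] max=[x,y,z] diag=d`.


min=[2.700,9.900,-8.200] max=[13.700,27.300,8.300] diag=26.382

A = translate([6.8, 14, -8.2]) cylinder(h=10.5, r=4.1) → bbox [2.7,9.9,-8.2] .. [10.9,18.1,2.3]
B = cube([2.8, 9.2, 6]) → bbox [0,0,0] .. [2.8,9.2,6]
lo = A.lo+B.lo = [2.7+0, 9.9+0, -8.2+0] = [2.700,9.900,-8.200]
hi = A.hi+B.hi = [10.9+2.8, 18.1+9.2, 2.3+6] = [13.700,27.300,8.300]
diag = √(11²+17.4²+16.5²) = √696.01 = 26.382


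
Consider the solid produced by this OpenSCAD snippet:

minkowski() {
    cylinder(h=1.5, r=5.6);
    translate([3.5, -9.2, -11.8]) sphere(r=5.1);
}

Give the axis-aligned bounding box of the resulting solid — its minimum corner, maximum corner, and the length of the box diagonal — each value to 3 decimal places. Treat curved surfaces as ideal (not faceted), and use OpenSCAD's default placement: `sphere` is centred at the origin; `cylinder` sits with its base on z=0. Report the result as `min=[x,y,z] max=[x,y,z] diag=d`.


A = translate([3.5, -9.2, -11.8]) sphere(r=5.1) → bbox [-1.6,-14.3,-16.9] .. [8.6,-4.1,-6.7]
B = cylinder(h=1.5, r=5.6) → bbox [-5.6,-5.6,0] .. [5.6,5.6,1.5]
lo = A.lo+B.lo = [-1.6-5.6, -14.3-5.6, -16.9+0] = [-7.200,-19.900,-16.900]
hi = A.hi+B.hi = [8.6+5.6, -4.1+5.6, -6.7+1.5] = [14.200,1.500,-5.200]
diag = √(21.4²+21.4²+11.7²) = √1052.81 = 32.447

min=[-7.200,-19.900,-16.900] max=[14.200,1.500,-5.200] diag=32.447


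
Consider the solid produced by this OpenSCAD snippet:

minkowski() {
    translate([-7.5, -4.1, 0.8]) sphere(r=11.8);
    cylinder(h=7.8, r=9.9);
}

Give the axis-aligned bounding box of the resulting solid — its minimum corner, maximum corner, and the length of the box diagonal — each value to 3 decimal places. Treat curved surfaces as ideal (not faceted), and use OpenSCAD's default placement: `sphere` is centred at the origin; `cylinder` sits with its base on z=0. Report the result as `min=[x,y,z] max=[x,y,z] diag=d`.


min=[-29.200,-25.800,-11.000] max=[14.200,17.600,20.400] diag=68.943

A = translate([-7.5, -4.1, 0.8]) sphere(r=11.8) → bbox [-19.3,-15.9,-11] .. [4.3,7.7,12.6]
B = cylinder(h=7.8, r=9.9) → bbox [-9.9,-9.9,0] .. [9.9,9.9,7.8]
lo = A.lo+B.lo = [-19.3-9.9, -15.9-9.9, -11+0] = [-29.200,-25.800,-11.000]
hi = A.hi+B.hi = [4.3+9.9, 7.7+9.9, 12.6+7.8] = [14.200,17.600,20.400]
diag = √(43.4²+43.4²+31.4²) = √4753.08 = 68.943


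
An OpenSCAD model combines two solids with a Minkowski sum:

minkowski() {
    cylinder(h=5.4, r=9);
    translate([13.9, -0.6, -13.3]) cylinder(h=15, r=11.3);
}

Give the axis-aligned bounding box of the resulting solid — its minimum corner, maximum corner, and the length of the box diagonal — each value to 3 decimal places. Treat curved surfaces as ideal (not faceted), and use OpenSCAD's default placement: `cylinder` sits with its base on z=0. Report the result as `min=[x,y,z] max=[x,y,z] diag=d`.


min=[-6.400,-20.900,-13.300] max=[34.200,19.700,7.100] diag=60.933

A = translate([13.9, -0.6, -13.3]) cylinder(h=15, r=11.3) → bbox [2.6,-11.9,-13.3] .. [25.2,10.7,1.7]
B = cylinder(h=5.4, r=9) → bbox [-9,-9,0] .. [9,9,5.4]
lo = A.lo+B.lo = [2.6-9, -11.9-9, -13.3+0] = [-6.400,-20.900,-13.300]
hi = A.hi+B.hi = [25.2+9, 10.7+9, 1.7+5.4] = [34.200,19.700,7.100]
diag = √(40.6²+40.6²+20.4²) = √3712.88 = 60.933


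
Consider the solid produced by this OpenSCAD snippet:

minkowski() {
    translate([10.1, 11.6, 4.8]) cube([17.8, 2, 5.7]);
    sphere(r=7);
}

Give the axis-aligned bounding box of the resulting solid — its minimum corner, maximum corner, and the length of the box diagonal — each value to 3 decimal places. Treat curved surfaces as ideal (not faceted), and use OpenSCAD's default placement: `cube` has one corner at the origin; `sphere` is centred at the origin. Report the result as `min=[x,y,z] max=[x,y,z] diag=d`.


A = translate([10.1, 11.6, 4.8]) cube([17.8, 2, 5.7]) → bbox [10.1,11.6,4.8] .. [27.9,13.6,10.5]
B = sphere(r=7) → bbox [-7,-7,-7] .. [7,7,7]
lo = A.lo+B.lo = [10.1-7, 11.6-7, 4.8-7] = [3.100,4.600,-2.200]
hi = A.hi+B.hi = [27.9+7, 13.6+7, 10.5+7] = [34.900,20.600,17.500]
diag = √(31.8²+16²+19.7²) = √1655.33 = 40.686

min=[3.100,4.600,-2.200] max=[34.900,20.600,17.500] diag=40.686


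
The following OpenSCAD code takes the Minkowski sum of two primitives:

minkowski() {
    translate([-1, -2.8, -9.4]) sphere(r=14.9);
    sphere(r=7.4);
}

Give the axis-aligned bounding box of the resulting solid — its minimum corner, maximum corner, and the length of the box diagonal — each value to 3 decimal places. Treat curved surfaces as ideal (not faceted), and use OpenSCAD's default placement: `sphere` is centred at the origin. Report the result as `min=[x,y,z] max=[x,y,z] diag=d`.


A = translate([-1, -2.8, -9.4]) sphere(r=14.9) → bbox [-15.9,-17.7,-24.3] .. [13.9,12.1,5.5]
B = sphere(r=7.4) → bbox [-7.4,-7.4,-7.4] .. [7.4,7.4,7.4]
lo = A.lo+B.lo = [-15.9-7.4, -17.7-7.4, -24.3-7.4] = [-23.300,-25.100,-31.700]
hi = A.hi+B.hi = [13.9+7.4, 12.1+7.4, 5.5+7.4] = [21.300,19.500,12.900]
diag = √(44.6²+44.6²+44.6²) = √5967.48 = 77.249

min=[-23.300,-25.100,-31.700] max=[21.300,19.500,12.900] diag=77.249


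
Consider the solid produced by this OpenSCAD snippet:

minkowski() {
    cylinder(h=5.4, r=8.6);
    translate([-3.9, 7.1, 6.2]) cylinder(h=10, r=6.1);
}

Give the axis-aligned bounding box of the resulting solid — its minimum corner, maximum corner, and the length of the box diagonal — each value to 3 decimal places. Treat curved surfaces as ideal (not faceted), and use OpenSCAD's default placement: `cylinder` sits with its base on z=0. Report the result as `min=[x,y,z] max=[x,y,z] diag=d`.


A = translate([-3.9, 7.1, 6.2]) cylinder(h=10, r=6.1) → bbox [-10,1,6.2] .. [2.2,13.2,16.2]
B = cylinder(h=5.4, r=8.6) → bbox [-8.6,-8.6,0] .. [8.6,8.6,5.4]
lo = A.lo+B.lo = [-10-8.6, 1-8.6, 6.2+0] = [-18.600,-7.600,6.200]
hi = A.hi+B.hi = [2.2+8.6, 13.2+8.6, 16.2+5.4] = [10.800,21.800,21.600]
diag = √(29.4²+29.4²+15.4²) = √1965.88 = 44.338

min=[-18.600,-7.600,6.200] max=[10.800,21.800,21.600] diag=44.338


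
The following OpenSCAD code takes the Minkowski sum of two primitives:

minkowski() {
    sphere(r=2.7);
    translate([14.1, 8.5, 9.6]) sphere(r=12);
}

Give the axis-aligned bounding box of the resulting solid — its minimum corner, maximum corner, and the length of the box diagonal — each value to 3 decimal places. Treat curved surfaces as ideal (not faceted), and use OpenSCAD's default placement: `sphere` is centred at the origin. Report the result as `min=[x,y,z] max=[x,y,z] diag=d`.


A = translate([14.1, 8.5, 9.6]) sphere(r=12) → bbox [2.1,-3.5,-2.4] .. [26.1,20.5,21.6]
B = sphere(r=2.7) → bbox [-2.7,-2.7,-2.7] .. [2.7,2.7,2.7]
lo = A.lo+B.lo = [2.1-2.7, -3.5-2.7, -2.4-2.7] = [-0.600,-6.200,-5.100]
hi = A.hi+B.hi = [26.1+2.7, 20.5+2.7, 21.6+2.7] = [28.800,23.200,24.300]
diag = √(29.4²+29.4²+29.4²) = √2593.08 = 50.922

min=[-0.600,-6.200,-5.100] max=[28.800,23.200,24.300] diag=50.922


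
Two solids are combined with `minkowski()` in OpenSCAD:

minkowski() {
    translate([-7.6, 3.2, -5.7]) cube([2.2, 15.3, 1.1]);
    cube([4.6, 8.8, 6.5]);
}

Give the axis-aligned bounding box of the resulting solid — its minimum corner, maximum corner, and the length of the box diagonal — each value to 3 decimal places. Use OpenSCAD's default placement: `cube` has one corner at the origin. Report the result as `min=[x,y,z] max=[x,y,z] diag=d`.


A = translate([-7.6, 3.2, -5.7]) cube([2.2, 15.3, 1.1]) → bbox [-7.6,3.2,-5.7] .. [-5.4,18.5,-4.6]
B = cube([4.6, 8.8, 6.5]) → bbox [0,0,0] .. [4.6,8.8,6.5]
lo = A.lo+B.lo = [-7.6+0, 3.2+0, -5.7+0] = [-7.600,3.200,-5.700]
hi = A.hi+B.hi = [-5.4+4.6, 18.5+8.8, -4.6+6.5] = [-0.800,27.300,1.900]
diag = √(6.8²+24.1²+7.6²) = √684.81 = 26.169

min=[-7.600,3.200,-5.700] max=[-0.800,27.300,1.900] diag=26.169


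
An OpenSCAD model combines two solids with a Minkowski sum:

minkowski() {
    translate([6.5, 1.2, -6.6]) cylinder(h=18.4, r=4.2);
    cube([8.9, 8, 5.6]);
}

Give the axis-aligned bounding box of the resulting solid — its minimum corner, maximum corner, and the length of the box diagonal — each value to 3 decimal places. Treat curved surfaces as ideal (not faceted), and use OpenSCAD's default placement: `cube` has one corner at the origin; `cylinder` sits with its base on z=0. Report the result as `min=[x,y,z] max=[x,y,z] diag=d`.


A = translate([6.5, 1.2, -6.6]) cylinder(h=18.4, r=4.2) → bbox [2.3,-3,-6.6] .. [10.7,5.4,11.8]
B = cube([8.9, 8, 5.6]) → bbox [0,0,0] .. [8.9,8,5.6]
lo = A.lo+B.lo = [2.3+0, -3+0, -6.6+0] = [2.300,-3.000,-6.600]
hi = A.hi+B.hi = [10.7+8.9, 5.4+8, 11.8+5.6] = [19.600,13.400,17.400]
diag = √(17.3²+16.4²+24²) = √1144.25 = 33.827

min=[2.300,-3.000,-6.600] max=[19.600,13.400,17.400] diag=33.827


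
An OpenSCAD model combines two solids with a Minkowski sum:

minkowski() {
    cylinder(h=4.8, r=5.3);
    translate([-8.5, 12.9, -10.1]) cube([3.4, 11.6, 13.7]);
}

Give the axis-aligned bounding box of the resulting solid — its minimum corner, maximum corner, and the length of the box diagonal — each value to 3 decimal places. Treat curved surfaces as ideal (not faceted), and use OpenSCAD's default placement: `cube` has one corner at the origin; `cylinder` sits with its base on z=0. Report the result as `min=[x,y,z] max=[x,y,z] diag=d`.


A = translate([-8.5, 12.9, -10.1]) cube([3.4, 11.6, 13.7]) → bbox [-8.5,12.9,-10.1] .. [-5.1,24.5,3.6]
B = cylinder(h=4.8, r=5.3) → bbox [-5.3,-5.3,0] .. [5.3,5.3,4.8]
lo = A.lo+B.lo = [-8.5-5.3, 12.9-5.3, -10.1+0] = [-13.800,7.600,-10.100]
hi = A.hi+B.hi = [-5.1+5.3, 24.5+5.3, 3.6+4.8] = [0.200,29.800,8.400]
diag = √(14²+22.2²+18.5²) = √1031.09 = 32.111

min=[-13.800,7.600,-10.100] max=[0.200,29.800,8.400] diag=32.111


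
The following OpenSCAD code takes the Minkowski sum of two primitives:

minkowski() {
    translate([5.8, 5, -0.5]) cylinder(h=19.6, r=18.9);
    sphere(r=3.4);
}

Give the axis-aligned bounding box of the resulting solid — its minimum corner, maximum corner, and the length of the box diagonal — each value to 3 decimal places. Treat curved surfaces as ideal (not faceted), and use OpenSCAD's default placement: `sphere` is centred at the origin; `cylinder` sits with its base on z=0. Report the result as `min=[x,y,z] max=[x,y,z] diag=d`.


min=[-16.500,-17.300,-3.900] max=[28.100,27.300,22.500] diag=68.376

A = translate([5.8, 5, -0.5]) cylinder(h=19.6, r=18.9) → bbox [-13.1,-13.9,-0.5] .. [24.7,23.9,19.1]
B = sphere(r=3.4) → bbox [-3.4,-3.4,-3.4] .. [3.4,3.4,3.4]
lo = A.lo+B.lo = [-13.1-3.4, -13.9-3.4, -0.5-3.4] = [-16.500,-17.300,-3.900]
hi = A.hi+B.hi = [24.7+3.4, 23.9+3.4, 19.1+3.4] = [28.100,27.300,22.500]
diag = √(44.6²+44.6²+26.4²) = √4675.28 = 68.376


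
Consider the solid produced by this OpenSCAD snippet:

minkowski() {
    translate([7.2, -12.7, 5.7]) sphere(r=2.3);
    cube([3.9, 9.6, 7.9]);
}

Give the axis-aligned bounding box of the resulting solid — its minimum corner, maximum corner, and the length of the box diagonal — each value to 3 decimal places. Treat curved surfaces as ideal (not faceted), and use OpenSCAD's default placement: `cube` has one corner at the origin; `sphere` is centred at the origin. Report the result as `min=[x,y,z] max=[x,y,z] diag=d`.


A = translate([7.2, -12.7, 5.7]) sphere(r=2.3) → bbox [4.9,-15,3.4] .. [9.5,-10.4,8]
B = cube([3.9, 9.6, 7.9]) → bbox [0,0,0] .. [3.9,9.6,7.9]
lo = A.lo+B.lo = [4.9+0, -15+0, 3.4+0] = [4.900,-15.000,3.400]
hi = A.hi+B.hi = [9.5+3.9, -10.4+9.6, 8+7.9] = [13.400,-0.800,15.900]
diag = √(8.5²+14.2²+12.5²) = √430.14 = 20.740

min=[4.900,-15.000,3.400] max=[13.400,-0.800,15.900] diag=20.740


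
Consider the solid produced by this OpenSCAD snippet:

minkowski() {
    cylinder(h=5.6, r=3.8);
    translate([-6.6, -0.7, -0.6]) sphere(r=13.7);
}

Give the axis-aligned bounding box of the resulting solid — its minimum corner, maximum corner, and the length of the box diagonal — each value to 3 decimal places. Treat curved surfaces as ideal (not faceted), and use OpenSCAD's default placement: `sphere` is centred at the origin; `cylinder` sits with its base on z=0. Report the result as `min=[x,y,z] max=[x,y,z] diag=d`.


min=[-24.100,-18.200,-14.300] max=[10.900,16.800,18.700] diag=59.489

A = translate([-6.6, -0.7, -0.6]) sphere(r=13.7) → bbox [-20.3,-14.4,-14.3] .. [7.1,13,13.1]
B = cylinder(h=5.6, r=3.8) → bbox [-3.8,-3.8,0] .. [3.8,3.8,5.6]
lo = A.lo+B.lo = [-20.3-3.8, -14.4-3.8, -14.3+0] = [-24.100,-18.200,-14.300]
hi = A.hi+B.hi = [7.1+3.8, 13+3.8, 13.1+5.6] = [10.900,16.800,18.700]
diag = √(35²+35²+33²) = √3539 = 59.489


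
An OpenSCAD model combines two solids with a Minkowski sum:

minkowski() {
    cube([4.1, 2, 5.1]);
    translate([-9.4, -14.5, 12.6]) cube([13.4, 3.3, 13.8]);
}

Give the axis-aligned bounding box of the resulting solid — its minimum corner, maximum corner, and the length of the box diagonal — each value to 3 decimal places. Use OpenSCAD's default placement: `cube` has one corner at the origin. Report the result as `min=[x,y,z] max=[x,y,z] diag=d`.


min=[-9.400,-14.500,12.600] max=[8.100,-9.200,31.500] diag=26.297

A = translate([-9.4, -14.5, 12.6]) cube([13.4, 3.3, 13.8]) → bbox [-9.4,-14.5,12.6] .. [4,-11.2,26.4]
B = cube([4.1, 2, 5.1]) → bbox [0,0,0] .. [4.1,2,5.1]
lo = A.lo+B.lo = [-9.4+0, -14.5+0, 12.6+0] = [-9.400,-14.500,12.600]
hi = A.hi+B.hi = [4+4.1, -11.2+2, 26.4+5.1] = [8.100,-9.200,31.500]
diag = √(17.5²+5.3²+18.9²) = √691.55 = 26.297


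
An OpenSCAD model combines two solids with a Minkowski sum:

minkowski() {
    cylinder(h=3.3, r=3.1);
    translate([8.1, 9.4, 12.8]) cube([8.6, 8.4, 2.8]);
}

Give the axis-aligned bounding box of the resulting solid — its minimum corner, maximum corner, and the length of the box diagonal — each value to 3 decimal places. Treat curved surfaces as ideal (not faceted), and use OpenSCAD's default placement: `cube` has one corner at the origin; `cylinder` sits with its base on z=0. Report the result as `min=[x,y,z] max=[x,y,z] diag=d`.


A = translate([8.1, 9.4, 12.8]) cube([8.6, 8.4, 2.8]) → bbox [8.1,9.4,12.8] .. [16.7,17.8,15.6]
B = cylinder(h=3.3, r=3.1) → bbox [-3.1,-3.1,0] .. [3.1,3.1,3.3]
lo = A.lo+B.lo = [8.1-3.1, 9.4-3.1, 12.8+0] = [5.000,6.300,12.800]
hi = A.hi+B.hi = [16.7+3.1, 17.8+3.1, 15.6+3.3] = [19.800,20.900,18.900]
diag = √(14.8²+14.6²+6.1²) = √469.41 = 21.666

min=[5.000,6.300,12.800] max=[19.800,20.900,18.900] diag=21.666


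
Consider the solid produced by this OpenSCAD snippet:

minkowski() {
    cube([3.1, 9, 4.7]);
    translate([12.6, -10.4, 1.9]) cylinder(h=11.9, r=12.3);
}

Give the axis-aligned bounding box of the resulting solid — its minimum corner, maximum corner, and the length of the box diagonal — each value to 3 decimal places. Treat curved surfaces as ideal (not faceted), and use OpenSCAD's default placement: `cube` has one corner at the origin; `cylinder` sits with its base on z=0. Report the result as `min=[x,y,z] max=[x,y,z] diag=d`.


min=[0.300,-22.700,1.900] max=[28.000,10.900,18.500] diag=46.603

A = translate([12.6, -10.4, 1.9]) cylinder(h=11.9, r=12.3) → bbox [0.3,-22.7,1.9] .. [24.9,1.9,13.8]
B = cube([3.1, 9, 4.7]) → bbox [0,0,0] .. [3.1,9,4.7]
lo = A.lo+B.lo = [0.3+0, -22.7+0, 1.9+0] = [0.300,-22.700,1.900]
hi = A.hi+B.hi = [24.9+3.1, 1.9+9, 13.8+4.7] = [28.000,10.900,18.500]
diag = √(27.7²+33.6²+16.6²) = √2171.81 = 46.603


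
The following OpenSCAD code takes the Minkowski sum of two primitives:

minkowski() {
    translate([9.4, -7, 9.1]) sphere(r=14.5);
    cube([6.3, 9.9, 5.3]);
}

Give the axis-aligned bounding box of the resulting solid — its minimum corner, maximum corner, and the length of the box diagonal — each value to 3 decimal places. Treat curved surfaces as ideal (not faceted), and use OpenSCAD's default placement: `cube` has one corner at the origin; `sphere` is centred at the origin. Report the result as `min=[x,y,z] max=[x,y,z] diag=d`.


min=[-5.100,-21.500,-5.400] max=[30.200,17.400,28.900] diag=62.736

A = translate([9.4, -7, 9.1]) sphere(r=14.5) → bbox [-5.1,-21.5,-5.4] .. [23.9,7.5,23.6]
B = cube([6.3, 9.9, 5.3]) → bbox [0,0,0] .. [6.3,9.9,5.3]
lo = A.lo+B.lo = [-5.1+0, -21.5+0, -5.4+0] = [-5.100,-21.500,-5.400]
hi = A.hi+B.hi = [23.9+6.3, 7.5+9.9, 23.6+5.3] = [30.200,17.400,28.900]
diag = √(35.3²+38.9²+34.3²) = √3935.79 = 62.736


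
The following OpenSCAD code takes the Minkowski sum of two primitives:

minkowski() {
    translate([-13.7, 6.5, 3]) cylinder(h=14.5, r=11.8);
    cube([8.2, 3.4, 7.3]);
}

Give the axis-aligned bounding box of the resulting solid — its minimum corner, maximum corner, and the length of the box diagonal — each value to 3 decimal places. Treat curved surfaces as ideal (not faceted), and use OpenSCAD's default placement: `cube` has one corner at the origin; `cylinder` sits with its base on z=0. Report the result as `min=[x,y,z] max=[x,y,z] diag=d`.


A = translate([-13.7, 6.5, 3]) cylinder(h=14.5, r=11.8) → bbox [-25.5,-5.3,3] .. [-1.9,18.3,17.5]
B = cube([8.2, 3.4, 7.3]) → bbox [0,0,0] .. [8.2,3.4,7.3]
lo = A.lo+B.lo = [-25.5+0, -5.3+0, 3+0] = [-25.500,-5.300,3.000]
hi = A.hi+B.hi = [-1.9+8.2, 18.3+3.4, 17.5+7.3] = [6.300,21.700,24.800]
diag = √(31.8²+27²+21.8²) = √2215.48 = 47.069

min=[-25.500,-5.300,3.000] max=[6.300,21.700,24.800] diag=47.069


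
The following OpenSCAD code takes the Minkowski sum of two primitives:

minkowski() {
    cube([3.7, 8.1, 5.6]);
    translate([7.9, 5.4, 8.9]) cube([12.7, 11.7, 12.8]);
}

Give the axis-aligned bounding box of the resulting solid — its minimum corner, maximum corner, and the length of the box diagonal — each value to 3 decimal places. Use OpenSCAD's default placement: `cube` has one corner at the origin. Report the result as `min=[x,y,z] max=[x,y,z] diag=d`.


min=[7.900,5.400,8.900] max=[24.300,25.200,27.300] diag=31.616

A = translate([7.9, 5.4, 8.9]) cube([12.7, 11.7, 12.8]) → bbox [7.9,5.4,8.9] .. [20.6,17.1,21.7]
B = cube([3.7, 8.1, 5.6]) → bbox [0,0,0] .. [3.7,8.1,5.6]
lo = A.lo+B.lo = [7.9+0, 5.4+0, 8.9+0] = [7.900,5.400,8.900]
hi = A.hi+B.hi = [20.6+3.7, 17.1+8.1, 21.7+5.6] = [24.300,25.200,27.300]
diag = √(16.4²+19.8²+18.4²) = √999.56 = 31.616


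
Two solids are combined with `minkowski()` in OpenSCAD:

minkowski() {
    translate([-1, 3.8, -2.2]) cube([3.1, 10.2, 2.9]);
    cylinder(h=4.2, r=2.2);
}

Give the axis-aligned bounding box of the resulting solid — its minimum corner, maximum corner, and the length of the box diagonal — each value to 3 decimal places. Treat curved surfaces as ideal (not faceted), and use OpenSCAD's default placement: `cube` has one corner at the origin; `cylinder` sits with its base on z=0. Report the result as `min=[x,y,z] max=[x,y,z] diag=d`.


A = translate([-1, 3.8, -2.2]) cube([3.1, 10.2, 2.9]) → bbox [-1,3.8,-2.2] .. [2.1,14,0.7]
B = cylinder(h=4.2, r=2.2) → bbox [-2.2,-2.2,0] .. [2.2,2.2,4.2]
lo = A.lo+B.lo = [-1-2.2, 3.8-2.2, -2.2+0] = [-3.200,1.600,-2.200]
hi = A.hi+B.hi = [2.1+2.2, 14+2.2, 0.7+4.2] = [4.300,16.200,4.900]
diag = √(7.5²+14.6²+7.1²) = √319.82 = 17.884

min=[-3.200,1.600,-2.200] max=[4.300,16.200,4.900] diag=17.884


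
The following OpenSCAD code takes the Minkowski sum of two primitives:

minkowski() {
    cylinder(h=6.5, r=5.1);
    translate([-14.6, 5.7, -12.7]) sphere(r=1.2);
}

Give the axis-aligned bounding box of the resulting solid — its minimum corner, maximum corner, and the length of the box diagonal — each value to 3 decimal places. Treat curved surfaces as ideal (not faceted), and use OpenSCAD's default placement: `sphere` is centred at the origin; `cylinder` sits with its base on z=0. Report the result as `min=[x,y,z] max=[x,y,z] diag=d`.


min=[-20.900,-0.600,-13.900] max=[-8.300,12.000,-5.000] diag=19.918

A = translate([-14.6, 5.7, -12.7]) sphere(r=1.2) → bbox [-15.8,4.5,-13.9] .. [-13.4,6.9,-11.5]
B = cylinder(h=6.5, r=5.1) → bbox [-5.1,-5.1,0] .. [5.1,5.1,6.5]
lo = A.lo+B.lo = [-15.8-5.1, 4.5-5.1, -13.9+0] = [-20.900,-0.600,-13.900]
hi = A.hi+B.hi = [-13.4+5.1, 6.9+5.1, -11.5+6.5] = [-8.300,12.000,-5.000]
diag = √(12.6²+12.6²+8.9²) = √396.73 = 19.918


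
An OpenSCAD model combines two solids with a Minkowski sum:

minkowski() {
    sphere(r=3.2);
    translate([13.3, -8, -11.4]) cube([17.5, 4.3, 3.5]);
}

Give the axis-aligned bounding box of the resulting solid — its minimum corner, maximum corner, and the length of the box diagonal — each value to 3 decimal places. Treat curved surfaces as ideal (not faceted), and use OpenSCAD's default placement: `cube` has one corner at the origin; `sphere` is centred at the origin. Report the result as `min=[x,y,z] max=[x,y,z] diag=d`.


min=[10.100,-11.200,-14.600] max=[34.000,-0.500,-4.700] diag=27.995

A = translate([13.3, -8, -11.4]) cube([17.5, 4.3, 3.5]) → bbox [13.3,-8,-11.4] .. [30.8,-3.7,-7.9]
B = sphere(r=3.2) → bbox [-3.2,-3.2,-3.2] .. [3.2,3.2,3.2]
lo = A.lo+B.lo = [13.3-3.2, -8-3.2, -11.4-3.2] = [10.100,-11.200,-14.600]
hi = A.hi+B.hi = [30.8+3.2, -3.7+3.2, -7.9+3.2] = [34.000,-0.500,-4.700]
diag = √(23.9²+10.7²+9.9²) = √783.71 = 27.995


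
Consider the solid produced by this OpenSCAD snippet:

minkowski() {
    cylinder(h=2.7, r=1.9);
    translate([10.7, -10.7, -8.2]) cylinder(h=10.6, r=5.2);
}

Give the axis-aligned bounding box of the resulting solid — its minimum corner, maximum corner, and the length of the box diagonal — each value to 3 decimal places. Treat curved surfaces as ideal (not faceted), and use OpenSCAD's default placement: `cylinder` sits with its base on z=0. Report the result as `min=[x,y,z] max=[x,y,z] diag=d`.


A = translate([10.7, -10.7, -8.2]) cylinder(h=10.6, r=5.2) → bbox [5.5,-15.9,-8.2] .. [15.9,-5.5,2.4]
B = cylinder(h=2.7, r=1.9) → bbox [-1.9,-1.9,0] .. [1.9,1.9,2.7]
lo = A.lo+B.lo = [5.5-1.9, -15.9-1.9, -8.2+0] = [3.600,-17.800,-8.200]
hi = A.hi+B.hi = [15.9+1.9, -5.5+1.9, 2.4+2.7] = [17.800,-3.600,5.100]
diag = √(14.2²+14.2²+13.3²) = √580.17 = 24.087

min=[3.600,-17.800,-8.200] max=[17.800,-3.600,5.100] diag=24.087


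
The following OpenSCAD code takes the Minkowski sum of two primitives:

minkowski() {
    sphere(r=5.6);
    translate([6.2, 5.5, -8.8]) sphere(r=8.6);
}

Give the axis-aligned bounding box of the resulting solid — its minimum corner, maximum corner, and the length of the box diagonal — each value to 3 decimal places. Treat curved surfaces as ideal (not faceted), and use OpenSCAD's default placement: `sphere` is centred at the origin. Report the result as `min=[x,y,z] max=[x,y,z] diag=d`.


min=[-8.000,-8.700,-23.000] max=[20.400,19.700,5.400] diag=49.190

A = translate([6.2, 5.5, -8.8]) sphere(r=8.6) → bbox [-2.4,-3.1,-17.4] .. [14.8,14.1,-0.2]
B = sphere(r=5.6) → bbox [-5.6,-5.6,-5.6] .. [5.6,5.6,5.6]
lo = A.lo+B.lo = [-2.4-5.6, -3.1-5.6, -17.4-5.6] = [-8.000,-8.700,-23.000]
hi = A.hi+B.hi = [14.8+5.6, 14.1+5.6, -0.2+5.6] = [20.400,19.700,5.400]
diag = √(28.4²+28.4²+28.4²) = √2419.68 = 49.190
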